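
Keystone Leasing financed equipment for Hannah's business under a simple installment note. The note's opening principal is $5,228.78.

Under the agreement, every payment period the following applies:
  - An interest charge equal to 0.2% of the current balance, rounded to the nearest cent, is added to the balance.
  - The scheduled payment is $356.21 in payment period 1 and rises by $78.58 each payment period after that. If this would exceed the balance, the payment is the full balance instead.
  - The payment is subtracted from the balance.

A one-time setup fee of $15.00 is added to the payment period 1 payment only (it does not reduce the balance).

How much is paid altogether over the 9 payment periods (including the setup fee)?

Payment period 1: $5,228.78 +$10.46 interest = $5,239.24; pay $356.21 (+ $15.00 fee) → $4,883.03
Payment period 2: $4,883.03 +$9.77 interest = $4,892.80; pay $434.79 → $4,458.01
Payment period 3: $4,458.01 +$8.92 interest = $4,466.93; pay $513.37 → $3,953.56
Payment period 4: $3,953.56 +$7.91 interest = $3,961.47; pay $591.95 → $3,369.52
Payment period 5: $3,369.52 +$6.74 interest = $3,376.26; pay $670.53 → $2,705.73
Payment period 6: $2,705.73 +$5.41 interest = $2,711.14; pay $749.11 → $1,962.03
Payment period 7: $1,962.03 +$3.92 interest = $1,965.95; pay $827.69 → $1,138.26
Payment period 8: $1,138.26 +$2.28 interest = $1,140.54; pay $906.27 → $234.27
Payment period 9: $234.27 +$0.47 interest = $234.74; pay $234.74 → $0.00
Total paid: $5,299.66

$5,299.66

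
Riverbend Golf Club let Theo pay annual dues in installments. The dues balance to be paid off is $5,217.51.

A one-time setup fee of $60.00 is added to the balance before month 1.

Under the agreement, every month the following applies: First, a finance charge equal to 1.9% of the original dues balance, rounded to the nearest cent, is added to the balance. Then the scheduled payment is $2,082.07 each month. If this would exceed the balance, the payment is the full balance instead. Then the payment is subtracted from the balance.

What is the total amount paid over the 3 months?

$5,574.90

Month 1: $5,277.51 +$99.13 interest = $5,376.64; pay $2,082.07 → $3,294.57
Month 2: $3,294.57 +$99.13 interest = $3,393.70; pay $2,082.07 → $1,311.63
Month 3: $1,311.63 +$99.13 interest = $1,410.76; pay $1,410.76 → $0.00
Total paid: $5,574.90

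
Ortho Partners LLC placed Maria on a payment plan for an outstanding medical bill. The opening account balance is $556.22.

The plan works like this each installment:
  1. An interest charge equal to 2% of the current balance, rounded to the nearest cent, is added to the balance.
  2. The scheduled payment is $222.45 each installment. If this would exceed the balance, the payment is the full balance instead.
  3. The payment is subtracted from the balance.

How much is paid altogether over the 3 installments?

Installment 1: opening $556.22; interest $11.12 → $567.34; payment $222.45; balance $344.89
Installment 2: opening $344.89; interest $6.90 → $351.79; payment $222.45; balance $129.34
Installment 3: opening $129.34; interest $2.59 → $131.93; payment $131.93; balance $0.00
Total paid: $576.83

$576.83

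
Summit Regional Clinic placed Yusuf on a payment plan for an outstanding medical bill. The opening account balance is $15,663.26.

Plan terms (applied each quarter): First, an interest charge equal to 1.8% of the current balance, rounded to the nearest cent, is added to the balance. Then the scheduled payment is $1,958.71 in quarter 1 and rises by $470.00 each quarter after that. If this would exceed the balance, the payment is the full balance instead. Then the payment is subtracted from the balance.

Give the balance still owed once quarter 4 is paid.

Quarter 1: opening $15,663.26; interest $281.94 → $15,945.20; payment $1,958.71; balance $13,986.49
Quarter 2: opening $13,986.49; interest $251.76 → $14,238.25; payment $2,428.71; balance $11,809.54
Quarter 3: opening $11,809.54; interest $212.57 → $12,022.11; payment $2,898.71; balance $9,123.40
Quarter 4: opening $9,123.40; interest $164.22 → $9,287.62; payment $3,368.71; balance $5,918.91

$5,918.91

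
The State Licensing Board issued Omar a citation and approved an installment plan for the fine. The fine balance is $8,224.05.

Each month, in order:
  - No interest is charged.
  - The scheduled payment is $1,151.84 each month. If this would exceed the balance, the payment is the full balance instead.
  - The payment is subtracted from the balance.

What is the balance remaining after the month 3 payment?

$4,768.53

# | Opening | Payment | End bal
1 | $8,224.05 | $1,151.84 | $7,072.21
2 | $7,072.21 | $1,151.84 | $5,920.37
3 | $5,920.37 | $1,151.84 | $4,768.53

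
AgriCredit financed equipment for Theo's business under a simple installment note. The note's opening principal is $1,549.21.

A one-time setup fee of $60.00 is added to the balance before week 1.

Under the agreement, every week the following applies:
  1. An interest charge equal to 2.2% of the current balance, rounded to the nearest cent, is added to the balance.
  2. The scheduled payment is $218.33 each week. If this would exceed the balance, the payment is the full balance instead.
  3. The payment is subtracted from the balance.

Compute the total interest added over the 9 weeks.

Week 1: $1,609.21 +$35.40 interest = $1,644.61; pay $218.33 → $1,426.28
Week 2: $1,426.28 +$31.38 interest = $1,457.66; pay $218.33 → $1,239.33
Week 3: $1,239.33 +$27.27 interest = $1,266.60; pay $218.33 → $1,048.27
Week 4: $1,048.27 +$23.06 interest = $1,071.33; pay $218.33 → $853.00
Week 5: $853.00 +$18.77 interest = $871.77; pay $218.33 → $653.44
Week 6: $653.44 +$14.38 interest = $667.82; pay $218.33 → $449.49
Week 7: $449.49 +$9.89 interest = $459.38; pay $218.33 → $241.05
Week 8: $241.05 +$5.30 interest = $246.35; pay $218.33 → $28.02
Week 9: $28.02 +$0.62 interest = $28.64; pay $28.64 → $0.00
Total interest: $35.40 + $31.38 + $27.27 + $23.06 + $18.77 + $14.38 + $9.89 + $5.30 + $0.62 = $166.07

$166.07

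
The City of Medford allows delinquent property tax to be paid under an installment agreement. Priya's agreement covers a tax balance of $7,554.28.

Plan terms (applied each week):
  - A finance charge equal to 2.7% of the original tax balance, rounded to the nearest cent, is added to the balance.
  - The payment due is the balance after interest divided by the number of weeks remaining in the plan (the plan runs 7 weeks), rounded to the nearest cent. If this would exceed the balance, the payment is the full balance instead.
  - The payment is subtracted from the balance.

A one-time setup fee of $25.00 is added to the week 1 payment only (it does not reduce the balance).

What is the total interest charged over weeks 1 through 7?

Week 1: opening $7,554.28; interest $203.97 → $7,758.25; payment $1,108.32 (+ $25.00 fee); balance $6,649.93
Week 2: opening $6,649.93; interest $203.97 → $6,853.90; payment $1,142.32; balance $5,711.58
Week 3: opening $5,711.58; interest $203.97 → $5,915.55; payment $1,183.11; balance $4,732.44
Week 4: opening $4,732.44; interest $203.97 → $4,936.41; payment $1,234.10; balance $3,702.31
Week 5: opening $3,702.31; interest $203.97 → $3,906.28; payment $1,302.09; balance $2,604.19
Week 6: opening $2,604.19; interest $203.97 → $2,808.16; payment $1,404.08; balance $1,404.08
Week 7: opening $1,404.08; interest $203.97 → $1,608.05; payment $1,608.05; balance $0.00
Total interest: $203.97 + $203.97 + $203.97 + $203.97 + $203.97 + $203.97 + $203.97 = $1,427.79

$1,427.79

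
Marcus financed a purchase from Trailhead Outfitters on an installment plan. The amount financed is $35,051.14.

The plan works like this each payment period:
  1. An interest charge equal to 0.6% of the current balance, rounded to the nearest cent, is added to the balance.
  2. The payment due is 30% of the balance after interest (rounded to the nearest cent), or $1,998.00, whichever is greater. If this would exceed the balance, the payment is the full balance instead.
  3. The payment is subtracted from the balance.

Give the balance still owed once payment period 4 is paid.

$8,619.58

Payment period 1: opening $35,051.14; interest $210.31 → $35,261.45; payment $10,578.44; balance $24,683.01
Payment period 2: opening $24,683.01; interest $148.10 → $24,831.11; payment $7,449.33; balance $17,381.78
Payment period 3: opening $17,381.78; interest $104.29 → $17,486.07; payment $5,245.82; balance $12,240.25
Payment period 4: opening $12,240.25; interest $73.44 → $12,313.69; payment $3,694.11; balance $8,619.58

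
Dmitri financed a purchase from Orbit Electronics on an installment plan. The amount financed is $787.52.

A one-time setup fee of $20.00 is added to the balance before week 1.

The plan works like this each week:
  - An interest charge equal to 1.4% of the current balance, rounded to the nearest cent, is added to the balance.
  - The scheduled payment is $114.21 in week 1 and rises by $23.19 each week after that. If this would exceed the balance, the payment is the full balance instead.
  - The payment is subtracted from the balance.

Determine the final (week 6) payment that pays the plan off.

$43.81

Week 1: $807.52 +$11.31 interest = $818.83; pay $114.21 → $704.62
Week 2: $704.62 +$9.86 interest = $714.48; pay $137.40 → $577.08
Week 3: $577.08 +$8.08 interest = $585.16; pay $160.59 → $424.57
Week 4: $424.57 +$5.94 interest = $430.51; pay $183.78 → $246.73
Week 5: $246.73 +$3.45 interest = $250.18; pay $206.97 → $43.21
Week 6: $43.21 +$0.60 interest = $43.81; pay $43.81 → $0.00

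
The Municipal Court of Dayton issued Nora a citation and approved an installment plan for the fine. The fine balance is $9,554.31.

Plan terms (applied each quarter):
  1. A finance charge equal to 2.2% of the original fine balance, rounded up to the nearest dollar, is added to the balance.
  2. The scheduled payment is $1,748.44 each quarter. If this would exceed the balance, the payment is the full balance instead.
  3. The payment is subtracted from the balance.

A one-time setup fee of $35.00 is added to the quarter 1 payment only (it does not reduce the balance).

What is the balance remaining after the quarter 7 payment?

# | Opening | Interest | Payment | Fee | End bal
1 | $9,554.31 | $211.00 | $1,748.44 | $35.00 | $8,016.87
2 | $8,016.87 | $211.00 | $1,748.44 | — | $6,479.43
3 | $6,479.43 | $211.00 | $1,748.44 | — | $4,941.99
4 | $4,941.99 | $211.00 | $1,748.44 | — | $3,404.55
5 | $3,404.55 | $211.00 | $1,748.44 | — | $1,867.11
6 | $1,867.11 | $211.00 | $1,748.44 | — | $329.67
7 | $329.67 | $211.00 | $540.67 | — | $0.00

$0.00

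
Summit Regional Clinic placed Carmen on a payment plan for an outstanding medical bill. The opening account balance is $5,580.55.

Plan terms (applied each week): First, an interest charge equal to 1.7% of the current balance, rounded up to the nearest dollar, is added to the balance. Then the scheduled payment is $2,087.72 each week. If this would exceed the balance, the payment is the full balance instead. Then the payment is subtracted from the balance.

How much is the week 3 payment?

$1,588.11

# | Opening | Interest | Payment | End bal
1 | $5,580.55 | $95.00 | $2,087.72 | $3,587.83
2 | $3,587.83 | $61.00 | $2,087.72 | $1,561.11
3 | $1,561.11 | $27.00 | $1,588.11 | $0.00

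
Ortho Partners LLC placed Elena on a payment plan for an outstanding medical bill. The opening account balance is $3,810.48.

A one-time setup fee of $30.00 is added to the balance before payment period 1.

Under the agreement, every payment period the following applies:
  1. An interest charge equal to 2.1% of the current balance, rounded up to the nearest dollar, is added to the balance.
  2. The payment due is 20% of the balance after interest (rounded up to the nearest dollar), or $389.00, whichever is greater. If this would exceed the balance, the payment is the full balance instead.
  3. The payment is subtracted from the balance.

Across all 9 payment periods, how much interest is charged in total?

$351.00

Payment period 1: opening $3,840.48; interest $81.00 → $3,921.48; payment $785.00; balance $3,136.48
Payment period 2: opening $3,136.48; interest $66.00 → $3,202.48; payment $641.00; balance $2,561.48
Payment period 3: opening $2,561.48; interest $54.00 → $2,615.48; payment $524.00; balance $2,091.48
Payment period 4: opening $2,091.48; interest $44.00 → $2,135.48; payment $428.00; balance $1,707.48
Payment period 5: opening $1,707.48; interest $36.00 → $1,743.48; payment $389.00; balance $1,354.48
Payment period 6: opening $1,354.48; interest $29.00 → $1,383.48; payment $389.00; balance $994.48
Payment period 7: opening $994.48; interest $21.00 → $1,015.48; payment $389.00; balance $626.48
Payment period 8: opening $626.48; interest $14.00 → $640.48; payment $389.00; balance $251.48
Payment period 9: opening $251.48; interest $6.00 → $257.48; payment $257.48; balance $0.00
Total interest: $81.00 + $66.00 + $54.00 + $44.00 + $36.00 + $29.00 + $21.00 + $14.00 + $6.00 = $351.00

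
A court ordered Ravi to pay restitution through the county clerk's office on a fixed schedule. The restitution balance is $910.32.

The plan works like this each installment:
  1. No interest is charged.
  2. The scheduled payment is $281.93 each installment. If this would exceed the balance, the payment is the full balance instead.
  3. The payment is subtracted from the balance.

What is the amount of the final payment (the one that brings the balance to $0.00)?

Installment 1: $910.32 − $281.93 → $628.39
Installment 2: $628.39 − $281.93 → $346.46
Installment 3: $346.46 − $281.93 → $64.53
Installment 4: $64.53 − $64.53 → $0.00

$64.53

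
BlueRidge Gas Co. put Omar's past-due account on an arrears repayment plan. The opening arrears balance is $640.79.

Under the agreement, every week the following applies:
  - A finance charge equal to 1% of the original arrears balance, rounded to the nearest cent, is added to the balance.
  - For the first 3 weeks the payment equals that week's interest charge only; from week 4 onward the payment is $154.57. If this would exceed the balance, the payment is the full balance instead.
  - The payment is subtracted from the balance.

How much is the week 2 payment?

Week 1: $640.79 +$6.41 interest = $647.20; pay $6.41 → $640.79
Week 2: $640.79 +$6.41 interest = $647.20; pay $6.41 → $640.79

$6.41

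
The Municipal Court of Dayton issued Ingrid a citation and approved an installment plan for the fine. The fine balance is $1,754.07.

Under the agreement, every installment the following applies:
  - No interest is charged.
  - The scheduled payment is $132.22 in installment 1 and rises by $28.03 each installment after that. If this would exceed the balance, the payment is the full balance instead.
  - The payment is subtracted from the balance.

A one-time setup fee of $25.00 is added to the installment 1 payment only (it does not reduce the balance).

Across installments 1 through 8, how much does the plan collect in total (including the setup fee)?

$1,779.07

Installment 1: $1,754.07 − $132.22 (+ $25.00 fee) → $1,621.85
Installment 2: $1,621.85 − $160.25 → $1,461.60
Installment 3: $1,461.60 − $188.28 → $1,273.32
Installment 4: $1,273.32 − $216.31 → $1,057.01
Installment 5: $1,057.01 − $244.34 → $812.67
Installment 6: $812.67 − $272.37 → $540.30
Installment 7: $540.30 − $300.40 → $239.90
Installment 8: $239.90 − $239.90 → $0.00
Total paid: $1,779.07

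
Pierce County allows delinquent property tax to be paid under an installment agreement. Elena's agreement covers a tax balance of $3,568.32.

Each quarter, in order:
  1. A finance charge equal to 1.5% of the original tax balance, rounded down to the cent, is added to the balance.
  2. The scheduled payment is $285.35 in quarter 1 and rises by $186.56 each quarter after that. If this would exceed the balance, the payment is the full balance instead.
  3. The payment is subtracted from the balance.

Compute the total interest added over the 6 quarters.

Quarter 1: opening $3,568.32; interest $53.52 → $3,621.84; payment $285.35; balance $3,336.49
Quarter 2: opening $3,336.49; interest $53.52 → $3,390.01; payment $471.91; balance $2,918.10
Quarter 3: opening $2,918.10; interest $53.52 → $2,971.62; payment $658.47; balance $2,313.15
Quarter 4: opening $2,313.15; interest $53.52 → $2,366.67; payment $845.03; balance $1,521.64
Quarter 5: opening $1,521.64; interest $53.52 → $1,575.16; payment $1,031.59; balance $543.57
Quarter 6: opening $543.57; interest $53.52 → $597.09; payment $597.09; balance $0.00
Total interest: $53.52 + $53.52 + $53.52 + $53.52 + $53.52 + $53.52 = $321.12

$321.12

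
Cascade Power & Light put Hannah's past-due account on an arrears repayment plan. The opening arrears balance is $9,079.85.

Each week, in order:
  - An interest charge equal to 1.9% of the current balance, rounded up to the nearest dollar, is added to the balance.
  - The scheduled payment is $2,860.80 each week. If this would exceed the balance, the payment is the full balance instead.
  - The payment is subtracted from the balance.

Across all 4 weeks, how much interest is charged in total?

$382.00

Week 1: $9,079.85 +$173.00 interest = $9,252.85; pay $2,860.80 → $6,392.05
Week 2: $6,392.05 +$122.00 interest = $6,514.05; pay $2,860.80 → $3,653.25
Week 3: $3,653.25 +$70.00 interest = $3,723.25; pay $2,860.80 → $862.45
Week 4: $862.45 +$17.00 interest = $879.45; pay $879.45 → $0.00
Total interest: $173.00 + $122.00 + $70.00 + $17.00 = $382.00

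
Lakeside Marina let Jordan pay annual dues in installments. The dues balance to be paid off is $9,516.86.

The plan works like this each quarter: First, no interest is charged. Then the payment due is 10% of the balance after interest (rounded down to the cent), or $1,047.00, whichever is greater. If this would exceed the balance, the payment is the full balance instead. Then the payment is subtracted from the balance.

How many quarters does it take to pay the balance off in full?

10

Quarter 1: opening $9,516.86; payment $1,047.00; balance $8,469.86
Quarter 2: opening $8,469.86; payment $1,047.00; balance $7,422.86
Quarter 3: opening $7,422.86; payment $1,047.00; balance $6,375.86
Quarter 4: opening $6,375.86; payment $1,047.00; balance $5,328.86
Quarter 5: opening $5,328.86; payment $1,047.00; balance $4,281.86
Quarter 6: opening $4,281.86; payment $1,047.00; balance $3,234.86
Quarter 7: opening $3,234.86; payment $1,047.00; balance $2,187.86
Quarter 8: opening $2,187.86; payment $1,047.00; balance $1,140.86
Quarter 9: opening $1,140.86; payment $1,047.00; balance $93.86
Quarter 10: opening $93.86; payment $93.86; balance $0.00
Balance reaches $0.00 in quarter 10.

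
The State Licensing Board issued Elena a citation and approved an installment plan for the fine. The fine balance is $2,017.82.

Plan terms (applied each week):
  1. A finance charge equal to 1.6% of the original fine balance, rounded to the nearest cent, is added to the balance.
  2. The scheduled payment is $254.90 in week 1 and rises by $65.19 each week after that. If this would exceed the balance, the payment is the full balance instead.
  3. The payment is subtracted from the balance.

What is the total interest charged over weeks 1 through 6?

# | Opening | Interest | Payment | End bal
1 | $2,017.82 | $32.29 | $254.90 | $1,795.21
2 | $1,795.21 | $32.29 | $320.09 | $1,507.41
3 | $1,507.41 | $32.29 | $385.28 | $1,154.42
4 | $1,154.42 | $32.29 | $450.47 | $736.24
5 | $736.24 | $32.29 | $515.66 | $252.87
6 | $252.87 | $32.29 | $285.16 | $0.00
Total interest: $32.29 + $32.29 + $32.29 + $32.29 + $32.29 + $32.29 = $193.74

$193.74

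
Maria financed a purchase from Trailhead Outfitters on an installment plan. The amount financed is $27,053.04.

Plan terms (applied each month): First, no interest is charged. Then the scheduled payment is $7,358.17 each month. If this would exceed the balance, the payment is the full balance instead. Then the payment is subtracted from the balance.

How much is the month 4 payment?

Month 1: opening $27,053.04; payment $7,358.17; balance $19,694.87
Month 2: opening $19,694.87; payment $7,358.17; balance $12,336.70
Month 3: opening $12,336.70; payment $7,358.17; balance $4,978.53
Month 4: opening $4,978.53; payment $4,978.53; balance $0.00

$4,978.53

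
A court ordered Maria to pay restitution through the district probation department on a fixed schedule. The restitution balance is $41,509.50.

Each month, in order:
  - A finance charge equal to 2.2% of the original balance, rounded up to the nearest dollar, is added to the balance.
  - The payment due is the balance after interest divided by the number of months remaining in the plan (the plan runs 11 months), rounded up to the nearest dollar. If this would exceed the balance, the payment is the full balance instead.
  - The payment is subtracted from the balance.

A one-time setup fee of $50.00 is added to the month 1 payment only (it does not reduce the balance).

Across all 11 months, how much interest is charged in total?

$10,054.00

Month 1: opening $41,509.50; interest $914.00 → $42,423.50; payment $3,857.00 (+ $50.00 fee); balance $38,566.50
Month 2: opening $38,566.50; interest $914.00 → $39,480.50; payment $3,949.00; balance $35,531.50
Month 3: opening $35,531.50; interest $914.00 → $36,445.50; payment $4,050.00; balance $32,395.50
Month 4: opening $32,395.50; interest $914.00 → $33,309.50; payment $4,164.00; balance $29,145.50
Month 5: opening $29,145.50; interest $914.00 → $30,059.50; payment $4,295.00; balance $25,764.50
Month 6: opening $25,764.50; interest $914.00 → $26,678.50; payment $4,447.00; balance $22,231.50
Month 7: opening $22,231.50; interest $914.00 → $23,145.50; payment $4,630.00; balance $18,515.50
Month 8: opening $18,515.50; interest $914.00 → $19,429.50; payment $4,858.00; balance $14,571.50
Month 9: opening $14,571.50; interest $914.00 → $15,485.50; payment $5,162.00; balance $10,323.50
Month 10: opening $10,323.50; interest $914.00 → $11,237.50; payment $5,619.00; balance $5,618.50
Month 11: opening $5,618.50; interest $914.00 → $6,532.50; payment $6,532.50; balance $0.00
Total interest: $914.00 + $914.00 + $914.00 + $914.00 + $914.00 + $914.00 + $914.00 + $914.00 + $914.00 + $914.00 + $914.00 = $10,054.00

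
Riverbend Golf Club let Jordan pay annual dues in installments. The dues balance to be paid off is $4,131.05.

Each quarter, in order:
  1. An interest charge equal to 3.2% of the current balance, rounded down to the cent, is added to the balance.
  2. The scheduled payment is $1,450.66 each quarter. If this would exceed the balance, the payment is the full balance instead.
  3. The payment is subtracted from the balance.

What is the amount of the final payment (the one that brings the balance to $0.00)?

$49.24

Quarter 1: $4,131.05 +$132.19 interest = $4,263.24; pay $1,450.66 → $2,812.58
Quarter 2: $2,812.58 +$90.00 interest = $2,902.58; pay $1,450.66 → $1,451.92
Quarter 3: $1,451.92 +$46.46 interest = $1,498.38; pay $1,450.66 → $47.72
Quarter 4: $47.72 +$1.52 interest = $49.24; pay $49.24 → $0.00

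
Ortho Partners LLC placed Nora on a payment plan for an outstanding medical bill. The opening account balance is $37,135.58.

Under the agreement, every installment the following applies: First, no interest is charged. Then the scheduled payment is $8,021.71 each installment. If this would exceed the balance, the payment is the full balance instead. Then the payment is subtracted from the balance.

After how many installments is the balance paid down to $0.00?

# | Opening | Payment | End bal
1 | $37,135.58 | $8,021.71 | $29,113.87
2 | $29,113.87 | $8,021.71 | $21,092.16
3 | $21,092.16 | $8,021.71 | $13,070.45
4 | $13,070.45 | $8,021.71 | $5,048.74
5 | $5,048.74 | $5,048.74 | $0.00
Balance reaches $0.00 in installment 5.

5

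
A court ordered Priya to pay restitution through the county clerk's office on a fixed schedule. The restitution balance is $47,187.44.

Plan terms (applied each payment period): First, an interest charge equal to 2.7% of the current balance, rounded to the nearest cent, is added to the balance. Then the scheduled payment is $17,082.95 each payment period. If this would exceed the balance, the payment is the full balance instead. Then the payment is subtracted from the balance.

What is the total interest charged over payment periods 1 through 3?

Payment period 1: opening $47,187.44; interest $1,274.06 → $48,461.50; payment $17,082.95; balance $31,378.55
Payment period 2: opening $31,378.55; interest $847.22 → $32,225.77; payment $17,082.95; balance $15,142.82
Payment period 3: opening $15,142.82; interest $408.86 → $15,551.68; payment $15,551.68; balance $0.00
Total interest: $1,274.06 + $847.22 + $408.86 = $2,530.14

$2,530.14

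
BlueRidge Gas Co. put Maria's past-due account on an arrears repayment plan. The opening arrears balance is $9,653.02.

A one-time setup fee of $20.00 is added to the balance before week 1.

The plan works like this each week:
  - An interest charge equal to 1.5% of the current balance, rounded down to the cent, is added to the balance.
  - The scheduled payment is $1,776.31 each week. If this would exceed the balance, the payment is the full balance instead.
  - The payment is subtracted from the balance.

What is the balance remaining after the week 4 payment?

$2,999.86

Week 1: opening $9,673.02; interest $145.09 → $9,818.11; payment $1,776.31; balance $8,041.80
Week 2: opening $8,041.80; interest $120.62 → $8,162.42; payment $1,776.31; balance $6,386.11
Week 3: opening $6,386.11; interest $95.79 → $6,481.90; payment $1,776.31; balance $4,705.59
Week 4: opening $4,705.59; interest $70.58 → $4,776.17; payment $1,776.31; balance $2,999.86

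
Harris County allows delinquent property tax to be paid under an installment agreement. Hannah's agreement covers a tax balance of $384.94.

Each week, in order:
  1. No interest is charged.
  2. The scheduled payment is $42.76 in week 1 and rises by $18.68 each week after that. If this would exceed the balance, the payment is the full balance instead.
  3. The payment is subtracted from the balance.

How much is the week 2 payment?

$61.44

Week 1: $384.94 − $42.76 → $342.18
Week 2: $342.18 − $61.44 → $280.74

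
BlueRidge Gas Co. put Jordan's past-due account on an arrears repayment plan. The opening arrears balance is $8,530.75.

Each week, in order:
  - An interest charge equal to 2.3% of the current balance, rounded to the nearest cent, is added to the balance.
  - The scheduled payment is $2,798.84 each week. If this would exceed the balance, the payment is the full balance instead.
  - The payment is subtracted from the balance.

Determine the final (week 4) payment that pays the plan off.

$554.36

# | Opening | Interest | Payment | End bal
1 | $8,530.75 | $196.21 | $2,798.84 | $5,928.12
2 | $5,928.12 | $136.35 | $2,798.84 | $3,265.63
3 | $3,265.63 | $75.11 | $2,798.84 | $541.90
4 | $541.90 | $12.46 | $554.36 | $0.00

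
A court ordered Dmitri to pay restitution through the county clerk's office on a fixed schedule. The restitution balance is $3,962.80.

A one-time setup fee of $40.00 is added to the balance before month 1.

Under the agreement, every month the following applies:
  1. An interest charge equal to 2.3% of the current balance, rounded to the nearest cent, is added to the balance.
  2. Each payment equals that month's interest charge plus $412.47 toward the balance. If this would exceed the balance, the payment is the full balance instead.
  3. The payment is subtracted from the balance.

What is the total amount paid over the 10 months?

$4,496.53

Month 1: opening $4,002.80; interest $92.06 → $4,094.86; payment $504.53; balance $3,590.33
Month 2: opening $3,590.33; interest $82.58 → $3,672.91; payment $495.05; balance $3,177.86
Month 3: opening $3,177.86; interest $73.09 → $3,250.95; payment $485.56; balance $2,765.39
Month 4: opening $2,765.39; interest $63.60 → $2,828.99; payment $476.07; balance $2,352.92
Month 5: opening $2,352.92; interest $54.12 → $2,407.04; payment $466.59; balance $1,940.45
Month 6: opening $1,940.45; interest $44.63 → $1,985.08; payment $457.10; balance $1,527.98
Month 7: opening $1,527.98; interest $35.14 → $1,563.12; payment $447.61; balance $1,115.51
Month 8: opening $1,115.51; interest $25.66 → $1,141.17; payment $438.13; balance $703.04
Month 9: opening $703.04; interest $16.17 → $719.21; payment $428.64; balance $290.57
Month 10: opening $290.57; interest $6.68 → $297.25; payment $297.25; balance $0.00
Total paid: $4,496.53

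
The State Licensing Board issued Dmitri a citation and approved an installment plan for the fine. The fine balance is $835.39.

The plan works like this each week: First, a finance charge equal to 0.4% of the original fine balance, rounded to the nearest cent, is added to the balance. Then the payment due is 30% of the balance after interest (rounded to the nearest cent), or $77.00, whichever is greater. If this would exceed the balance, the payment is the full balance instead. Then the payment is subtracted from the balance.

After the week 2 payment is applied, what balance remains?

# | Opening | Interest | Payment | End bal
1 | $835.39 | $3.34 | $251.62 | $587.11
2 | $587.11 | $3.34 | $177.14 | $413.31

$413.31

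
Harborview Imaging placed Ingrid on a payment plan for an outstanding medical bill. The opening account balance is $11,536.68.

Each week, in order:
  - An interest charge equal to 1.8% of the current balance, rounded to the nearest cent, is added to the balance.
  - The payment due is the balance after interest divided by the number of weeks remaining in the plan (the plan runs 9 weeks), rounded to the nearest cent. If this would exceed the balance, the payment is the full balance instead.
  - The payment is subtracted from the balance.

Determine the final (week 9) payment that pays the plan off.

Week 1: opening $11,536.68; interest $207.66 → $11,744.34; payment $1,304.93; balance $10,439.41
Week 2: opening $10,439.41; interest $187.91 → $10,627.32; payment $1,328.42; balance $9,298.90
Week 3: opening $9,298.90; interest $167.38 → $9,466.28; payment $1,352.33; balance $8,113.95
Week 4: opening $8,113.95; interest $146.05 → $8,260.00; payment $1,376.67; balance $6,883.33
Week 5: opening $6,883.33; interest $123.90 → $7,007.23; payment $1,401.45; balance $5,605.78
Week 6: opening $5,605.78; interest $100.90 → $5,706.68; payment $1,426.67; balance $4,280.01
Week 7: opening $4,280.01; interest $77.04 → $4,357.05; payment $1,452.35; balance $2,904.70
Week 8: opening $2,904.70; interest $52.28 → $2,956.98; payment $1,478.49; balance $1,478.49
Week 9: opening $1,478.49; interest $26.61 → $1,505.10; payment $1,505.10; balance $0.00

$1,505.10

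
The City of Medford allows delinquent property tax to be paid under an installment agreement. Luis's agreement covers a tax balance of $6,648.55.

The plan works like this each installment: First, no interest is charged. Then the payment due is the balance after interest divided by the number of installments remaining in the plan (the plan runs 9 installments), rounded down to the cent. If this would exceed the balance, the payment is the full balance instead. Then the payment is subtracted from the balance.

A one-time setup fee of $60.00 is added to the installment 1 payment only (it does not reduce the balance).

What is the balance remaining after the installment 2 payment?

$5,171.11

Installment 1: opening $6,648.55; payment $738.72 (+ $60.00 fee); balance $5,909.83
Installment 2: opening $5,909.83; payment $738.72; balance $5,171.11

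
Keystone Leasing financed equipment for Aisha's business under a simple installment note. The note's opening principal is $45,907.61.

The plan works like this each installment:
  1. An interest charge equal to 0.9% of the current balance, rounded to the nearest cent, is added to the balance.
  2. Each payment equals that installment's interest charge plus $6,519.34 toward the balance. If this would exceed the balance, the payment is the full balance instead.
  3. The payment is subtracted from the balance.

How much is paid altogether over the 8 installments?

Installment 1: opening $45,907.61; interest $413.17 → $46,320.78; payment $6,932.51; balance $39,388.27
Installment 2: opening $39,388.27; interest $354.49 → $39,742.76; payment $6,873.83; balance $32,868.93
Installment 3: opening $32,868.93; interest $295.82 → $33,164.75; payment $6,815.16; balance $26,349.59
Installment 4: opening $26,349.59; interest $237.15 → $26,586.74; payment $6,756.49; balance $19,830.25
Installment 5: opening $19,830.25; interest $178.47 → $20,008.72; payment $6,697.81; balance $13,310.91
Installment 6: opening $13,310.91; interest $119.80 → $13,430.71; payment $6,639.14; balance $6,791.57
Installment 7: opening $6,791.57; interest $61.12 → $6,852.69; payment $6,580.46; balance $272.23
Installment 8: opening $272.23; interest $2.45 → $274.68; payment $274.68; balance $0.00
Total paid: $47,570.08

$47,570.08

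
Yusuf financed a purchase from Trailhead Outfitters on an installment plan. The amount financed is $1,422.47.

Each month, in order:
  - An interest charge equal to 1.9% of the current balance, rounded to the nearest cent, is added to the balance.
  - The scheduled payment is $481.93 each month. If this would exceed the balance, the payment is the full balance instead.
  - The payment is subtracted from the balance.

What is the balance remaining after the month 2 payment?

# | Opening | Interest | Payment | End bal
1 | $1,422.47 | $27.03 | $481.93 | $967.57
2 | $967.57 | $18.38 | $481.93 | $504.02

$504.02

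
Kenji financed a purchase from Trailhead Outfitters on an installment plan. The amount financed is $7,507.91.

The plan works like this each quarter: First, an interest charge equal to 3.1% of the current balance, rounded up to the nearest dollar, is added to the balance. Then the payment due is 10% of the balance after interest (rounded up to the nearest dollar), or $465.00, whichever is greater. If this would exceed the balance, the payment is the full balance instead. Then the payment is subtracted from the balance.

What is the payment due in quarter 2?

Quarter 1: opening $7,507.91; interest $233.00 → $7,740.91; payment $775.00; balance $6,965.91
Quarter 2: opening $6,965.91; interest $216.00 → $7,181.91; payment $719.00; balance $6,462.91

$719.00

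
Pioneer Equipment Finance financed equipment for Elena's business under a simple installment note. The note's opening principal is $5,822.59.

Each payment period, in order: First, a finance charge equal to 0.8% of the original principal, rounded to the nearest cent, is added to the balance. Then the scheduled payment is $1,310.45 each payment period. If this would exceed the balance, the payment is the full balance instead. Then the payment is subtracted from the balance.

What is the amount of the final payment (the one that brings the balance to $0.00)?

$813.69

Payment period 1: $5,822.59 +$46.58 interest = $5,869.17; pay $1,310.45 → $4,558.72
Payment period 2: $4,558.72 +$46.58 interest = $4,605.30; pay $1,310.45 → $3,294.85
Payment period 3: $3,294.85 +$46.58 interest = $3,341.43; pay $1,310.45 → $2,030.98
Payment period 4: $2,030.98 +$46.58 interest = $2,077.56; pay $1,310.45 → $767.11
Payment period 5: $767.11 +$46.58 interest = $813.69; pay $813.69 → $0.00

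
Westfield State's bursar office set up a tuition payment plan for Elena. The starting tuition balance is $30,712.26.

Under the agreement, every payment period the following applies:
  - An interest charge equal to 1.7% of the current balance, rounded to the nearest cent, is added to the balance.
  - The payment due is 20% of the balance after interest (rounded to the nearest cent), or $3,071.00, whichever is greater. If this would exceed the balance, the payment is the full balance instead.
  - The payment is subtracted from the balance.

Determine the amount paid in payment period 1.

$6,246.87

Payment period 1: $30,712.26 +$522.11 interest = $31,234.37; pay $6,246.87 → $24,987.50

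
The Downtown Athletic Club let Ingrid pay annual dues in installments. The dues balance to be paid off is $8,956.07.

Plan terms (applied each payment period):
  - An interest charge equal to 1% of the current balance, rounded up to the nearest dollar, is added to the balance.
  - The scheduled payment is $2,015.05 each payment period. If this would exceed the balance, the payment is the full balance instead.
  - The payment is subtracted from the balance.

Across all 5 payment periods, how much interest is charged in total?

$256.00

Payment period 1: $8,956.07 +$90.00 interest = $9,046.07; pay $2,015.05 → $7,031.02
Payment period 2: $7,031.02 +$71.00 interest = $7,102.02; pay $2,015.05 → $5,086.97
Payment period 3: $5,086.97 +$51.00 interest = $5,137.97; pay $2,015.05 → $3,122.92
Payment period 4: $3,122.92 +$32.00 interest = $3,154.92; pay $2,015.05 → $1,139.87
Payment period 5: $1,139.87 +$12.00 interest = $1,151.87; pay $1,151.87 → $0.00
Total interest: $90.00 + $71.00 + $51.00 + $32.00 + $12.00 = $256.00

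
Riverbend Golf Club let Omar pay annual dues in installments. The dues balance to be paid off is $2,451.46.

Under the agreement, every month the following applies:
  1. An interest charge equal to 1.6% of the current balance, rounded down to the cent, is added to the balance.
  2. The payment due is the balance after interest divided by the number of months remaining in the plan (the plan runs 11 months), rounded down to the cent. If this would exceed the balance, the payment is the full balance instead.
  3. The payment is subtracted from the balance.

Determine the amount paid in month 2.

Month 1: $2,451.46 +$39.22 interest = $2,490.68; pay $226.42 → $2,264.26
Month 2: $2,264.26 +$36.22 interest = $2,300.48; pay $230.04 → $2,070.44

$230.04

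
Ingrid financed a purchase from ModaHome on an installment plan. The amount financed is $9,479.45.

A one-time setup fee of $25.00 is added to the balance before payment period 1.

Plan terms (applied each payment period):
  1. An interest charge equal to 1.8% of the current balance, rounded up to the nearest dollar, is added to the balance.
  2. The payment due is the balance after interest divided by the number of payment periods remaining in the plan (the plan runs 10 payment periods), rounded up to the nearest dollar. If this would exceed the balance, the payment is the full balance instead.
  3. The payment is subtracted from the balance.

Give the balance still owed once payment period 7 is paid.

# | Opening | Interest | Payment | End bal
1 | $9,504.45 | $172.00 | $968.00 | $8,708.45
2 | $8,708.45 | $157.00 | $986.00 | $7,879.45
3 | $7,879.45 | $142.00 | $1,003.00 | $7,018.45
4 | $7,018.45 | $127.00 | $1,021.00 | $6,124.45
5 | $6,124.45 | $111.00 | $1,040.00 | $5,195.45
6 | $5,195.45 | $94.00 | $1,058.00 | $4,231.45
7 | $4,231.45 | $77.00 | $1,078.00 | $3,230.45

$3,230.45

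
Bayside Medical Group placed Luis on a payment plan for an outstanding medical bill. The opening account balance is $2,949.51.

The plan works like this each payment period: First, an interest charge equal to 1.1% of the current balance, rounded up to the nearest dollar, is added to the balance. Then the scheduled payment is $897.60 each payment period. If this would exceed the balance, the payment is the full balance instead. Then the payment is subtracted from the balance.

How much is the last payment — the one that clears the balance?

$330.71

Payment period 1: $2,949.51 +$33.00 interest = $2,982.51; pay $897.60 → $2,084.91
Payment period 2: $2,084.91 +$23.00 interest = $2,107.91; pay $897.60 → $1,210.31
Payment period 3: $1,210.31 +$14.00 interest = $1,224.31; pay $897.60 → $326.71
Payment period 4: $326.71 +$4.00 interest = $330.71; pay $330.71 → $0.00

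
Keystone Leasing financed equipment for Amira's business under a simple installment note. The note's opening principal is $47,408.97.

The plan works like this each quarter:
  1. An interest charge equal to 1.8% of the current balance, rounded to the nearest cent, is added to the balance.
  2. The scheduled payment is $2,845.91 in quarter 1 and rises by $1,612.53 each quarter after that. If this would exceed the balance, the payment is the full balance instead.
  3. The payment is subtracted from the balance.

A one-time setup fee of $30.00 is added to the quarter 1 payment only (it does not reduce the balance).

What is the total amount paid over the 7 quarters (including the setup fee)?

$51,601.94

Quarter 1: opening $47,408.97; interest $853.36 → $48,262.33; payment $2,845.91 (+ $30.00 fee); balance $45,416.42
Quarter 2: opening $45,416.42; interest $817.50 → $46,233.92; payment $4,458.44; balance $41,775.48
Quarter 3: opening $41,775.48; interest $751.96 → $42,527.44; payment $6,070.97; balance $36,456.47
Quarter 4: opening $36,456.47; interest $656.22 → $37,112.69; payment $7,683.50; balance $29,429.19
Quarter 5: opening $29,429.19; interest $529.73 → $29,958.92; payment $9,296.03; balance $20,662.89
Quarter 6: opening $20,662.89; interest $371.93 → $21,034.82; payment $10,908.56; balance $10,126.26
Quarter 7: opening $10,126.26; interest $182.27 → $10,308.53; payment $10,308.53; balance $0.00
Total paid: $51,601.94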